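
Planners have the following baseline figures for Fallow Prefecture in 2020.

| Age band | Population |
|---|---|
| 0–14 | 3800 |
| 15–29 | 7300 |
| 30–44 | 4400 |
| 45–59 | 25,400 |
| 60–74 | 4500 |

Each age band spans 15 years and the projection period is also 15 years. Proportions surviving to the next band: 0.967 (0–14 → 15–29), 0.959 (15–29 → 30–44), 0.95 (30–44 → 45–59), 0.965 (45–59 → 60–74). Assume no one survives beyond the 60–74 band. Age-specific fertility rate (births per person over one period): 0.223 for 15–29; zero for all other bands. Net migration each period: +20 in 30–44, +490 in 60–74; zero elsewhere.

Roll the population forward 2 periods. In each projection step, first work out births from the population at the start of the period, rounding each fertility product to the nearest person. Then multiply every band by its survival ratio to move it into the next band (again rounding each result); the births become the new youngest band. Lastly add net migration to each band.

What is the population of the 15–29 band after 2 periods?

Period 1:
Births: 7300 × 0.223 = 1628
15–29: 3800 × 0.967 = 3675
30–44: 7300 × 0.959 = 7001
45–59: 4400 × 0.95 = 4180
60–74: 25400 × 0.965 = 24511
Net migration: 30–44 + 20 → 7021; 60–74 + 490 → 25001
Giving 1628 / 3675 / 7021 / 4180 / 25001.
Period 2:
Births: 3675 × 0.223 = 820
15–29: 1628 × 0.967 = 1574
30–44: 3675 × 0.959 = 3524
45–59: 7021 × 0.95 = 6670
60–74: 4180 × 0.965 = 4034
Net migration: 30–44 + 20 → 3544; 60–74 + 490 → 4524
Giving 820 / 1574 / 3544 / 6670 / 4524.

1574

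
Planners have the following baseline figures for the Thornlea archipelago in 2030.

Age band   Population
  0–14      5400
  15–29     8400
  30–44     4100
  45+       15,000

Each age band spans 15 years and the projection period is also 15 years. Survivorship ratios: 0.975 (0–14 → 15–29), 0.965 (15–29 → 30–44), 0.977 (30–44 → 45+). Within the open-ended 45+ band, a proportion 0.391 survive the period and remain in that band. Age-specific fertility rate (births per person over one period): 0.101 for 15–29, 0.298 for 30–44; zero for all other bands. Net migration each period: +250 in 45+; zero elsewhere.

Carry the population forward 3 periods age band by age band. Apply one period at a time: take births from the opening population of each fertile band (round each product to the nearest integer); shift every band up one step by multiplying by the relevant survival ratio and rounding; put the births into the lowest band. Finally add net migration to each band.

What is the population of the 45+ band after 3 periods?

— Period 1 —
Births: 8400 × 0.101 = 848  |  4100 × 0.298 = 1222 → total 2070
15–29: 5400 × 0.975 = 5265
30–44: 8400 × 0.965 = 8106
45+: 4100 × 0.977 + 15000 × 0.391 = 4006 + 5865 = 9871
Net migration: 45+ + 250 → 10121
Giving 2070 / 5265 / 8106 / 10121.
— Period 2 —
Births: 5265 × 0.101 = 532  |  8106 × 0.298 = 2416 → total 2948
15–29: 2070 × 0.975 = 2018
30–44: 5265 × 0.965 = 5081
45+: 8106 × 0.977 + 10121 × 0.391 = 7920 + 3957 = 11877
Net migration: 45+ + 250 → 12127
Giving 2948 / 2018 / 5081 / 12127.
— Period 3 —
Births: 2018 × 0.101 = 204  |  5081 × 0.298 = 1514 → total 1718
15–29: 2948 × 0.975 = 2874
30–44: 2018 × 0.965 = 1947
45+: 5081 × 0.977 + 12127 × 0.391 = 4964 + 4742 = 9706
Net migration: 45+ + 250 → 9956
Giving 1718 / 2874 / 1947 / 9956.

9956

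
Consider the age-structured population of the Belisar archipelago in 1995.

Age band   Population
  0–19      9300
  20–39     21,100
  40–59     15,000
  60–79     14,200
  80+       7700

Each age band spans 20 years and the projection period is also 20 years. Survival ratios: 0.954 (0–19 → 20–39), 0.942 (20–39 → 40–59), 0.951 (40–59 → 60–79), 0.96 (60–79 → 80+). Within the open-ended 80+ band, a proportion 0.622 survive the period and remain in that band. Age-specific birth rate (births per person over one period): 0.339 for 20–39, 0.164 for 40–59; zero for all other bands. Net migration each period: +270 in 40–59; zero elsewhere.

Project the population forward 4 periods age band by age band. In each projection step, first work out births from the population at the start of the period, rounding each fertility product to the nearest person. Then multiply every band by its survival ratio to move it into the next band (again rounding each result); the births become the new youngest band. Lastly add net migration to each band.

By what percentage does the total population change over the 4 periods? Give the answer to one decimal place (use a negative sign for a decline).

Numbering the groups 1..5 from youngest to oldest:
Period 1:
Births: 21100 × 0.339 = 7153 ; 15000 × 0.164 = 2460 ⇒ total 9613
Group 2: 9300 × 0.954 = 8872
Group 3: 21100 × 0.942 = 19876
Group 4: 15000 × 0.951 = 14265
Group 5: 14200 × 0.96 + 7700 × 0.622 = 13632 + 4789 = 18421
Net migration: Group 3 + 270 → 20146
Giving 9613 / 8872 / 20146 / 14265 / 18421.
Period 2:
Births: 8872 × 0.339 = 3008 ; 20146 × 0.164 = 3304 ⇒ total 6312
Group 2: 9613 × 0.954 = 9171
Group 3: 8872 × 0.942 = 8357
Group 4: 20146 × 0.951 = 19159
Group 5: 14265 × 0.96 + 18421 × 0.622 = 13694 + 11458 = 25152
Net migration: Group 3 + 270 → 8627
Giving 6312 / 9171 / 8627 / 19159 / 25152.
Period 3:
Births: 9171 × 0.339 = 3109 ; 8627 × 0.164 = 1415 ⇒ total 4524
Group 2: 6312 × 0.954 = 6022
Group 3: 9171 × 0.942 = 8639
Group 4: 8627 × 0.951 = 8204
Group 5: 19159 × 0.96 + 25152 × 0.622 = 18393 + 15645 = 34038
Net migration: Group 3 + 270 → 8909
Giving 4524 / 6022 / 8909 / 8204 / 34038.
Period 4:
Births: 6022 × 0.339 = 2041 ; 8909 × 0.164 = 1461 ⇒ total 3502
Group 2: 4524 × 0.954 = 4316
Group 3: 6022 × 0.942 = 5673
Group 4: 8909 × 0.951 = 8472
Group 5: 8204 × 0.96 + 34038 × 0.622 = 7876 + 21172 = 29048
Net migration: Group 3 + 270 → 5943
Giving 3502 / 4316 / 5943 / 8472 / 29048.
Total: 67300 → 51281; change = -16019; percentage change = -23.8%

-23.8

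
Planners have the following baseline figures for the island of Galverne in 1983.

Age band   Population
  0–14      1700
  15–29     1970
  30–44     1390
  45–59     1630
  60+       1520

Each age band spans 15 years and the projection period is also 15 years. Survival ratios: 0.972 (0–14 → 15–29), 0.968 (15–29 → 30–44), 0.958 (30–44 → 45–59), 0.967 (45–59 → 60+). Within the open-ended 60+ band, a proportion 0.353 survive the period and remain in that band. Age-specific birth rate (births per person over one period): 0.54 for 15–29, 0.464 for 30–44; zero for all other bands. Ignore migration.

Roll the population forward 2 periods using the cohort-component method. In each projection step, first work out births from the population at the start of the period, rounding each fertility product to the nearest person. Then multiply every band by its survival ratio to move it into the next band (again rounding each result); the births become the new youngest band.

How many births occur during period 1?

1709

Period 1:
Births: 1970 × 0.54 = 1064 ; 1390 × 0.464 = 645 — total 1709
15–29: 1700 × 0.972 = 1652
30–44: 1970 × 0.968 = 1907
45–59: 1390 × 0.958 = 1332
60+: 1630 × 0.967 + 1520 × 0.353 = 1576 + 537 = 2113
Population now: 0–14=1709, 15–29=1652, 30–44=1907, 45–59=1332, 60+=2113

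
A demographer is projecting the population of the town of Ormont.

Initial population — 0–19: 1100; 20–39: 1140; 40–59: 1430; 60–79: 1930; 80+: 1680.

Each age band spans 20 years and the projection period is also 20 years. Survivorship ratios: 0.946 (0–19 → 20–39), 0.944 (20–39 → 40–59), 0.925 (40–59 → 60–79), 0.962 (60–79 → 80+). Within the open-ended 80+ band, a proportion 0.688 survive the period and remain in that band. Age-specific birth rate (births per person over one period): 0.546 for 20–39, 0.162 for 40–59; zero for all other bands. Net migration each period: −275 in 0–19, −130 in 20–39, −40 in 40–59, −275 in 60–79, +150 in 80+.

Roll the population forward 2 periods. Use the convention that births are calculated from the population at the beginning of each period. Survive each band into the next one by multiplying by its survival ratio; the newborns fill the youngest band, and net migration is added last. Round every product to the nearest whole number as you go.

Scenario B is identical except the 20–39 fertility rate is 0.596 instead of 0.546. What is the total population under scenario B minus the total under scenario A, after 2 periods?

100

After projecting period 1:
Births: 1140 * 0.546 = 622 ; 1430 * 0.162 = 232 — total 854
20–39: 1100 * 0.946 = 1041
40–59: 1140 * 0.944 = 1076
60–79: 1430 * 0.925 = 1323
80+: 1930 * 0.962 + 1680 * 0.688 = 1857 + 1156 = 3013
Net migration: 0–19 − 275 → 579; 20–39 − 130 → 911; 40–59 − 40 → 1036; 60–79 − 275 → 1048; 80+ + 150 → 3163
Giving 579 / 911 / 1036 / 1048 / 3163.
After projecting period 2:
Births: 911 * 0.546 = 497 ; 1036 * 0.162 = 168 — total 665
20–39: 579 * 0.946 = 548
40–59: 911 * 0.944 = 860
60–79: 1036 * 0.925 = 958
80+: 1048 * 0.962 + 3163 * 0.688 = 1008 + 2176 = 3184
Net migration: 0–19 − 275 → 390; 20–39 − 130 → 418; 40–59 − 40 → 820; 60–79 − 275 → 683; 80+ + 150 → 3334
Giving 390 / 418 / 820 / 683 / 3334.
Scenario A total after 2 periods: 5645
Scenario B projection —
After projecting period 1:
Births: 1140 * 0.596 = 679 ; 1430 * 0.162 = 232 — total 911
20–39: 1100 * 0.946 = 1041
40–59: 1140 * 0.944 = 1076
60–79: 1430 * 0.925 = 1323
80+: 1930 * 0.962 + 1680 * 0.688 = 1857 + 1156 = 3013
Net migration: 0–19 − 275 → 636; 20–39 − 130 → 911; 40–59 − 40 → 1036; 60–79 − 275 → 1048; 80+ + 150 → 3163
Giving 636 / 911 / 1036 / 1048 / 3163.
After projecting period 2:
Births: 911 * 0.596 = 543 ; 1036 * 0.162 = 168 — total 711
20–39: 636 * 0.946 = 602
40–59: 911 * 0.944 = 860
60–79: 1036 * 0.925 = 958
80+: 1048 * 0.962 + 3163 * 0.688 = 1008 + 2176 = 3184
Net migration: 0–19 − 275 → 436; 20–39 − 130 → 472; 40–59 − 40 → 820; 60–79 − 275 → 683; 80+ + 150 → 3334
Giving 436 / 472 / 820 / 683 / 3334.
Scenario B total after 2 periods: 5745
Difference B − A = 5745 − 5645 = 100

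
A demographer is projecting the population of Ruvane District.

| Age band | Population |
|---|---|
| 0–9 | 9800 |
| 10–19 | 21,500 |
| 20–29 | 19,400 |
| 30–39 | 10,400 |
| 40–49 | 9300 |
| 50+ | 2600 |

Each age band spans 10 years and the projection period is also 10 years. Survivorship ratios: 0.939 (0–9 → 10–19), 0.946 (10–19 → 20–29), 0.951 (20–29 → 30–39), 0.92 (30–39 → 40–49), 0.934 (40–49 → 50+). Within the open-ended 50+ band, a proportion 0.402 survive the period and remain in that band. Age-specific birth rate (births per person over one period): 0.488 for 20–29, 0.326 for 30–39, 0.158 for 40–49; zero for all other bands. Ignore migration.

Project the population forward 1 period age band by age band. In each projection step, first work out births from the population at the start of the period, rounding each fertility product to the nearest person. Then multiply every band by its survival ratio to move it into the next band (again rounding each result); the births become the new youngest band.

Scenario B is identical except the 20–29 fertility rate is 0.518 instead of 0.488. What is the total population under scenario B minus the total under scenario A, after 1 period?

Numbering the bands 1..6 from youngest to oldest:
After projecting period 1:
Births: 19400 * 0.488 = 9467  |  10400 * 0.326 = 3390  |  9300 * 0.158 = 1469 → 14326
Band 2: 9800 * 0.939 = 9202
Band 3: 21500 * 0.946 = 20339
Band 4: 19400 * 0.951 = 18449
Band 5: 10400 * 0.92 = 9568
Band 6: 9300 * 0.934 + 2600 * 0.402 = 8686 + 1045 = 9731
Population now: 0–9=14326, 10–19=9202, 20–29=20339, 30–39=18449, 40–49=9568, 50+=9731
Scenario A total after 1 period: 81615
Scenario B projection —
After projecting period 1:
Births: 19400 * 0.518 = 10049  |  10400 * 0.326 = 3390  |  9300 * 0.158 = 1469 → 14908
Band 2: 9800 * 0.939 = 9202
Band 3: 21500 * 0.946 = 20339
Band 4: 19400 * 0.951 = 18449
Band 5: 10400 * 0.92 = 9568
Band 6: 9300 * 0.934 + 2600 * 0.402 = 8686 + 1045 = 9731
Population now: 0–9=14908, 10–19=9202, 20–29=20339, 30–39=18449, 40–49=9568, 50+=9731
Scenario B total after 1 period: 82197
Difference B − A = 82197 − 81615 = 582

582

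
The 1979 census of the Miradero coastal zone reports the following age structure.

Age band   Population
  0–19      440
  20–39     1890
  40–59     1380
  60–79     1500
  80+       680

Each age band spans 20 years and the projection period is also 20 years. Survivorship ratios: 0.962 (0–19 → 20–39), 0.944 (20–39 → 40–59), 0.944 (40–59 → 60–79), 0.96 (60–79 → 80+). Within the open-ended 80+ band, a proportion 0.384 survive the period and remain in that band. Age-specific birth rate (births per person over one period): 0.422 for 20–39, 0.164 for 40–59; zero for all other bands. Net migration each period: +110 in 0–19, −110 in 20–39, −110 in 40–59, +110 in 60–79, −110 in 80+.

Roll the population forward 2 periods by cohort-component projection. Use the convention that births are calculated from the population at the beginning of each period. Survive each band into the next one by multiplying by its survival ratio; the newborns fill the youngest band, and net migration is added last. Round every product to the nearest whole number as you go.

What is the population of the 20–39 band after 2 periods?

Let band 1 be 0–19 through band 5 = 80+.
Period 1.
Births: 1890 * 0.422 = 798 ; 1380 * 0.164 = 226 → 1024
Band 2: 440 * 0.962 = 423
Band 3: 1890 * 0.944 = 1784
Band 4: 1380 * 0.944 = 1303
Band 5: 1500 * 0.96 + 680 * 0.384 = 1440 + 261 = 1701
Net migration: Band 1 + 110 → 1134; Band 2 − 110 → 313; Band 3 − 110 → 1674; Band 4 + 110 → 1413; Band 5 − 110 → 1591
Population now: 0–19=1134, 20–39=313, 40–59=1674, 60–79=1413, 80+=1591
Period 2.
Births: 313 * 0.422 = 132 ; 1674 * 0.164 = 275 → 407
Band 2: 1134 * 0.962 = 1091
Band 3: 313 * 0.944 = 295
Band 4: 1674 * 0.944 = 1580
Band 5: 1413 * 0.96 + 1591 * 0.384 = 1356 + 611 = 1967
Net migration: Band 1 + 110 → 517; Band 2 − 110 → 981; Band 3 − 110 → 185; Band 4 + 110 → 1690; Band 5 − 110 → 1857
Population now: 0–19=517, 20–39=981, 40–59=185, 60–79=1690, 80+=1857

981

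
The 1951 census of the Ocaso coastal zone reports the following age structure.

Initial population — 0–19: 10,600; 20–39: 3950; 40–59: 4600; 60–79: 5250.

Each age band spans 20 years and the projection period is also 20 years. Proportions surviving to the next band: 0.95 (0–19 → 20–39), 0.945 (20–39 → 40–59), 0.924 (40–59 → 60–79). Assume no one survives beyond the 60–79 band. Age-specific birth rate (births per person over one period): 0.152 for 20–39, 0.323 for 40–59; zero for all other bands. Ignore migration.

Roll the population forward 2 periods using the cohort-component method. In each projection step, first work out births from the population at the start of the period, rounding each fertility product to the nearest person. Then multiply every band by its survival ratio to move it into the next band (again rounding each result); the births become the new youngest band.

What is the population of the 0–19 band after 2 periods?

[period 1]
Births: 3950 × 0.152 = 600 ; 4600 × 0.323 = 1486 — total 2086
20–39: 10600 × 0.95 = 10070
40–59: 3950 × 0.945 = 3733
60–79: 4600 × 0.924 = 4250
Giving 2086 / 10070 / 3733 / 4250.
[period 2]
Births: 10070 × 0.152 = 1531 ; 3733 × 0.323 = 1206 — total 2737
20–39: 2086 × 0.95 = 1982
40–59: 10070 × 0.945 = 9516
60–79: 3733 × 0.924 = 3449
Giving 2737 / 1982 / 9516 / 3449.

2737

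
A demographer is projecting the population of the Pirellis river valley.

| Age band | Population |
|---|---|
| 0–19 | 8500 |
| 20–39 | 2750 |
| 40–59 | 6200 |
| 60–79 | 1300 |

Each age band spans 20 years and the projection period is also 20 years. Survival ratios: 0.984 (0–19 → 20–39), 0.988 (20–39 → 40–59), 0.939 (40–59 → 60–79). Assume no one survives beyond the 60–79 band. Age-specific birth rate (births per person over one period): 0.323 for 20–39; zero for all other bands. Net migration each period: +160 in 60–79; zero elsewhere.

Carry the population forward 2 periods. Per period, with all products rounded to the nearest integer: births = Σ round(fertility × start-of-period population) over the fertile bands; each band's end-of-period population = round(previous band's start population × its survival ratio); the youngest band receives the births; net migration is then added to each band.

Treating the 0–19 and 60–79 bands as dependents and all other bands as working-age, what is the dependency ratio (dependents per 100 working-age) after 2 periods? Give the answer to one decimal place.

59.2

(Bands numbered youngest = 1 to oldest = 4.)
Period 1.
Births: 2750 * 0.323 = 888
Band 2: 8500 * 0.984 = 8364
Band 3: 2750 * 0.988 = 2717
Band 4: 6200 * 0.939 = 5822
Net migration: Band 4 + 160 → 5982
→ [888, 8364, 2717, 5982]
Period 2.
Births: 8364 * 0.323 = 2702
Band 2: 888 * 0.984 = 874
Band 3: 8364 * 0.988 = 8264
Band 4: 2717 * 0.939 = 2551
Net migration: Band 4 + 160 → 2711
→ [2702, 874, 8264, 2711]
Dependents (band 0–19 + band 60–79) = 2702 + 2711 = 5413; working-age = 9138; ratio = 5413/9138 × 100 = 59.2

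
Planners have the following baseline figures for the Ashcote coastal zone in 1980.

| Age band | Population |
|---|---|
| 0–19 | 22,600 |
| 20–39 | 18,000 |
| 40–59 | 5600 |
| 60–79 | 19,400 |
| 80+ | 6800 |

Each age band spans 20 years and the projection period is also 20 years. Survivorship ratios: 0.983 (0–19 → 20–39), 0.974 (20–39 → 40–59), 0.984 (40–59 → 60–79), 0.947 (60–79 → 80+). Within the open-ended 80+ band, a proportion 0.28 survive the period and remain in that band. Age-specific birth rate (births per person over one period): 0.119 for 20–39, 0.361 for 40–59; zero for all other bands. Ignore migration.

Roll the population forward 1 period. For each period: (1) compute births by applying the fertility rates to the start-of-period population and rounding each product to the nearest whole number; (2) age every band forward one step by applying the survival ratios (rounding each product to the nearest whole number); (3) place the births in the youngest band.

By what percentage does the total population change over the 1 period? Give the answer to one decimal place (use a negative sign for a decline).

-3.7

Period 1:
Births: 18000 × 0.119 = 2142, 5600 × 0.361 = 2022 ⇒ total 4164
20–39: 22600 × 0.983 = 22216
40–59: 18000 × 0.974 = 17532
60–79: 5600 × 0.984 = 5510
80+: 19400 × 0.947 + 6800 × 0.28 = 18372 + 1904 = 20276
Giving 4164 / 22216 / 17532 / 5510 / 20276.
Total: 72400 → 69698; change = -2702; percentage change = -3.7%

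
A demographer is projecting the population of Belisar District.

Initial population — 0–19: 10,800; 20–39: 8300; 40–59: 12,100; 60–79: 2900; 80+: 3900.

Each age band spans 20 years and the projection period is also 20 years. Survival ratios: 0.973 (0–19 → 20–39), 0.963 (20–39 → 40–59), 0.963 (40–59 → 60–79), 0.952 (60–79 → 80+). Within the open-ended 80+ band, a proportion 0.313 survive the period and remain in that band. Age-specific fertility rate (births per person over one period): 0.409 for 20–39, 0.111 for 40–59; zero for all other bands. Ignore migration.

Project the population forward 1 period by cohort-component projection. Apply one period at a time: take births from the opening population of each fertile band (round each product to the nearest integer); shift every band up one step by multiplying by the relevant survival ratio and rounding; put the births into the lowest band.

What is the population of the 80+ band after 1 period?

3982

Call the groups 1 to 5, youngest first.
After projecting period 1:
Births: 8300 × 0.409 = 3395 ; 12100 × 0.111 = 1343 → 4738
Group 2: 10800 × 0.973 = 10508
Group 3: 8300 × 0.963 = 7993
Group 4: 12100 × 0.963 = 11652
Group 5: 2900 × 0.952 + 3900 × 0.313 = 2761 + 1221 = 3982
End of period: [4738, 10508, 7993, 11652, 3982]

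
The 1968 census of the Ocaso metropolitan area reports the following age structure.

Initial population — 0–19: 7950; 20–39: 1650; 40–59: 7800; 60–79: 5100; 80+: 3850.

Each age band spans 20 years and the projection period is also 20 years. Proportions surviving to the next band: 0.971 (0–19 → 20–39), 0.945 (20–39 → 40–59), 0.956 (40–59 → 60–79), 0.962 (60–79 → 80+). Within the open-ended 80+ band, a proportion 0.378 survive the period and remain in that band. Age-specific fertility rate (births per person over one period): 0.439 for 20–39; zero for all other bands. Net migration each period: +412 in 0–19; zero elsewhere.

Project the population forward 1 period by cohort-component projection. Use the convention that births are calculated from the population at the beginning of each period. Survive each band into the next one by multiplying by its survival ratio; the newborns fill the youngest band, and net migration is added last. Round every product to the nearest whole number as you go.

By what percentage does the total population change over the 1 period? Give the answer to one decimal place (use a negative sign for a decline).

-8.0

(Bands numbered youngest = 1 to oldest = 5.)
[period 1]
Births: 1650 × 0.439 = 724
Band 2: 7950 × 0.971 = 7719
Band 3: 1650 × 0.945 = 1559
Band 4: 7800 × 0.956 = 7457
Band 5: 5100 × 0.962 + 3850 × 0.378 = 4906 + 1455 = 6361
Net migration: Band 1 + 412 → 1136
Population now: 0–19=1136, 20–39=7719, 40–59=1559, 60–79=7457, 80+=6361
Total: 26350 → 24232; change = -2118; percentage change = -8.0%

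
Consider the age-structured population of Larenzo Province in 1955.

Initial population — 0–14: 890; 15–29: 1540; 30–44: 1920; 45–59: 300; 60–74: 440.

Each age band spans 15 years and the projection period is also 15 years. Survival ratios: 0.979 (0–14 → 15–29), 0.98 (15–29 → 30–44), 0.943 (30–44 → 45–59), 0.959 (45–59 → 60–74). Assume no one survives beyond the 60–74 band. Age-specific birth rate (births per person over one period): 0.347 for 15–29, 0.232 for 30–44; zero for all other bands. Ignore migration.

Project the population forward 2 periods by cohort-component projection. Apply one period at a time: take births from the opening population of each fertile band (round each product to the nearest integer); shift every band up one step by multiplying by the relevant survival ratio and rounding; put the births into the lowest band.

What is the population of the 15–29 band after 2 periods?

Numbering the bands 1..5 from youngest to oldest:
[period 1]
Births: 1540 × 0.347 = 534 ; 1920 × 0.232 = 445 → 979
Band 2: 890 × 0.979 = 871
Band 3: 1540 × 0.98 = 1509
Band 4: 1920 × 0.943 = 1811
Band 5: 300 × 0.959 = 288
Population now: 0–14=979, 15–29=871, 30–44=1509, 45–59=1811, 60–74=288
[period 2]
Births: 871 × 0.347 = 302 ; 1509 × 0.232 = 350 → 652
Band 2: 979 × 0.979 = 958
Band 3: 871 × 0.98 = 854
Band 4: 1509 × 0.943 = 1423
Band 5: 1811 × 0.959 = 1737
Population now: 0–14=652, 15–29=958, 30–44=854, 45–59=1423, 60–74=1737

958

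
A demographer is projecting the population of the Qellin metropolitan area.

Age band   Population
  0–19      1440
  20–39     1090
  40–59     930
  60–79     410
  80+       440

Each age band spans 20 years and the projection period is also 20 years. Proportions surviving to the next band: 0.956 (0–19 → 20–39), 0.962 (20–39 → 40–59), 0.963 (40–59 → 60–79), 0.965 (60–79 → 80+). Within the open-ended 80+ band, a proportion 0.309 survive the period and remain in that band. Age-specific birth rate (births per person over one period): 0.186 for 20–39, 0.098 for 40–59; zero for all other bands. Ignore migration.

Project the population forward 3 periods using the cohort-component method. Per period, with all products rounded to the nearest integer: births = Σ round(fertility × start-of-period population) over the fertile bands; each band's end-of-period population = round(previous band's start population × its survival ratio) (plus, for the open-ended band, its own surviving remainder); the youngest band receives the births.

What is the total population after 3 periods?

3364

Period 1:
Births: 1090 × 0.186 = 203  |  930 × 0.098 = 91 ⇒ total 294
20–39: 1440 × 0.956 = 1377
40–59: 1090 × 0.962 = 1049
60–79: 930 × 0.963 = 896
80+: 410 × 0.965 + 440 × 0.309 = 396 + 136 = 532
Giving 294 / 1377 / 1049 / 896 / 532.
Period 2:
Births: 1377 × 0.186 = 256  |  1049 × 0.098 = 103 ⇒ total 359
20–39: 294 × 0.956 = 281
40–59: 1377 × 0.962 = 1325
60–79: 1049 × 0.963 = 1010
80+: 896 × 0.965 + 532 × 0.309 = 865 + 164 = 1029
Giving 359 / 281 / 1325 / 1010 / 1029.
Period 3:
Births: 281 × 0.186 = 52  |  1325 × 0.098 = 130 ⇒ total 182
20–39: 359 × 0.956 = 343
40–59: 281 × 0.962 = 270
60–79: 1325 × 0.963 = 1276
80+: 1010 × 0.965 + 1029 × 0.309 = 975 + 318 = 1293
Giving 182 / 343 / 270 / 1276 / 1293.
Total after period 3: 182 + 343 + 270 + 1276 + 1293 = 3364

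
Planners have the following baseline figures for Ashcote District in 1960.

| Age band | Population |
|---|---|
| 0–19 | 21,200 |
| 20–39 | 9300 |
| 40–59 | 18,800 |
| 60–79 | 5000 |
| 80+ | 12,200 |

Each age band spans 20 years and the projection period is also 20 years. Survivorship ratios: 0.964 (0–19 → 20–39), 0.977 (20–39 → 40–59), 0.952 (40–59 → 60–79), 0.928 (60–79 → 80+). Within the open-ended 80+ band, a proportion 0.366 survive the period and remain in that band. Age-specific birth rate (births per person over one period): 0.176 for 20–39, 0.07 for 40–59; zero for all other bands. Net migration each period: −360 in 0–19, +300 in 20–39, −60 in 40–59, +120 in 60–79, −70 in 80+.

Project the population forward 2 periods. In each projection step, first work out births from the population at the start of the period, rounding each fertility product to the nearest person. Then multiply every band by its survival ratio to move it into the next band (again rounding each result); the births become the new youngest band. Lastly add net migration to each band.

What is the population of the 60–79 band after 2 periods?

8713

Call the bands 1 to 5, youngest first.
[period 1]
Births: 9300 * 0.176 = 1637, 18800 * 0.07 = 1316 ⇒ total 2953
Band 2: 21200 * 0.964 = 20437
Band 3: 9300 * 0.977 = 9086
Band 4: 18800 * 0.952 = 17898
Band 5: 5000 * 0.928 + 12200 * 0.366 = 4640 + 4465 = 9105
Net migration: Band 1 − 360 → 2593; Band 2 + 300 → 20737; Band 3 − 60 → 9026; Band 4 + 120 → 18018; Band 5 − 70 → 9035
→ [2593, 20737, 9026, 18018, 9035]
[period 2]
Births: 20737 * 0.176 = 3650, 9026 * 0.07 = 632 ⇒ total 4282
Band 2: 2593 * 0.964 = 2500
Band 3: 20737 * 0.977 = 20260
Band 4: 9026 * 0.952 = 8593
Band 5: 18018 * 0.928 + 9035 * 0.366 = 16721 + 3307 = 20028
Net migration: Band 1 − 360 → 3922; Band 2 + 300 → 2800; Band 3 − 60 → 20200; Band 4 + 120 → 8713; Band 5 − 70 → 19958
→ [3922, 2800, 20200, 8713, 19958]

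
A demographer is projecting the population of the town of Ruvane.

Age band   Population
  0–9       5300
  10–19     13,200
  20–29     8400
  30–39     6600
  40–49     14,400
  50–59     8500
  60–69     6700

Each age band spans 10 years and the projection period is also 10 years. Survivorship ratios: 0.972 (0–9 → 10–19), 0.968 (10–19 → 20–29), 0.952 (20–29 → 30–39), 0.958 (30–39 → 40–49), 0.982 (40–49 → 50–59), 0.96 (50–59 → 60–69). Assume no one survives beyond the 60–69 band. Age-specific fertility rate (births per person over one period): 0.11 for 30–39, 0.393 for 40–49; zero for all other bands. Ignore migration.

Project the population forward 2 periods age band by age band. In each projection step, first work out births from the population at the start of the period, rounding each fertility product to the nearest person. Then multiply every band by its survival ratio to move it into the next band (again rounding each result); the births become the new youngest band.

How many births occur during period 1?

Call the bands 1 to 7, youngest first.
Period 1:
Births: 6600 * 0.11 = 726 ; 14400 * 0.393 = 5659 ⇒ total 6385
Band 2: 5300 * 0.972 = 5152
Band 3: 13200 * 0.968 = 12778
Band 4: 8400 * 0.952 = 7997
Band 5: 6600 * 0.958 = 6323
Band 6: 14400 * 0.982 = 14141
Band 7: 8500 * 0.96 = 8160
→ [6385, 5152, 12778, 7997, 6323, 14141, 8160]

6385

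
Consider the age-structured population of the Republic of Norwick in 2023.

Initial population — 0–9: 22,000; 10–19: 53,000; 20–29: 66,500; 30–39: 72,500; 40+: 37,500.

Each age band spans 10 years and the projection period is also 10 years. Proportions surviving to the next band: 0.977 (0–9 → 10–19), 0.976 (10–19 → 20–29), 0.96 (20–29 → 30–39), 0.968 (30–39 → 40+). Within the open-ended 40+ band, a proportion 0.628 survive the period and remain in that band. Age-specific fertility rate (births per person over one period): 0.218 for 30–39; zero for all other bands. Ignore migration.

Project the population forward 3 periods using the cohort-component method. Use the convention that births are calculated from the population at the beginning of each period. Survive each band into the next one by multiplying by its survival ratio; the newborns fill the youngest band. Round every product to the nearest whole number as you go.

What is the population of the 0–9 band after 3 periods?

— Period 1 —
Births: 72500 * 0.218 = 15805
10–19: 22000 * 0.977 = 21494
20–29: 53000 * 0.976 = 51728
30–39: 66500 * 0.96 = 63840
40+: 72500 * 0.968 + 37500 * 0.628 = 70180 + 23550 = 93730
End of period: [15805, 21494, 51728, 63840, 93730]
— Period 2 —
Births: 63840 * 0.218 = 13917
10–19: 15805 * 0.977 = 15441
20–29: 21494 * 0.976 = 20978
30–39: 51728 * 0.96 = 49659
40+: 63840 * 0.968 + 93730 * 0.628 = 61797 + 58862 = 120659
End of period: [13917, 15441, 20978, 49659, 120659]
— Period 3 —
Births: 49659 * 0.218 = 10826
10–19: 13917 * 0.977 = 13597
20–29: 15441 * 0.976 = 15070
30–39: 20978 * 0.96 = 20139
40+: 49659 * 0.968 + 120659 * 0.628 = 48070 + 75774 = 123844
End of period: [10826, 13597, 15070, 20139, 123844]

10826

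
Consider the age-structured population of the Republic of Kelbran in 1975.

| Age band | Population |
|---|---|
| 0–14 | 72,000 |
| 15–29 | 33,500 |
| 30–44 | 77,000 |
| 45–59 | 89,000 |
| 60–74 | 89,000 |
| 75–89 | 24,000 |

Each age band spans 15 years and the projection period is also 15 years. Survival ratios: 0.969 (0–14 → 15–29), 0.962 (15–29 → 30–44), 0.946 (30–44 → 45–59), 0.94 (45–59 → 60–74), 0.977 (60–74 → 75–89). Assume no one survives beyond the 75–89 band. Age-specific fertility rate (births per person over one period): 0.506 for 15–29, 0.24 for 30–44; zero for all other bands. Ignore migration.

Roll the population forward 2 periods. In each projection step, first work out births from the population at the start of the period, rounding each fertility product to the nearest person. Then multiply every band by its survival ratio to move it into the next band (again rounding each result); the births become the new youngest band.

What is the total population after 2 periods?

Numbering the bands 1..6 from youngest to oldest:
Period 1:
Births: 33500 × 0.506 = 16951  |  77000 × 0.24 = 18480 → 35431
Band 2: 72000 × 0.969 = 69768
Band 3: 33500 × 0.962 = 32227
Band 4: 77000 × 0.946 = 72842
Band 5: 89000 × 0.94 = 83660
Band 6: 89000 × 0.977 = 86953
Population now: 0–14=35431, 15–29=69768, 30–44=32227, 45–59=72842, 60–74=83660, 75–89=86953
Period 2:
Births: 69768 × 0.506 = 35303  |  32227 × 0.24 = 7734 → 43037
Band 2: 35431 × 0.969 = 34333
Band 3: 69768 × 0.962 = 67117
Band 4: 32227 × 0.946 = 30487
Band 5: 72842 × 0.94 = 68471
Band 6: 83660 × 0.977 = 81736
Population now: 0–14=43037, 15–29=34333, 30–44=67117, 45–59=30487, 60–74=68471, 75–89=81736
Total after period 2: 43037 + 34333 + 67117 + 30487 + 68471 + 81736 = 325181

325181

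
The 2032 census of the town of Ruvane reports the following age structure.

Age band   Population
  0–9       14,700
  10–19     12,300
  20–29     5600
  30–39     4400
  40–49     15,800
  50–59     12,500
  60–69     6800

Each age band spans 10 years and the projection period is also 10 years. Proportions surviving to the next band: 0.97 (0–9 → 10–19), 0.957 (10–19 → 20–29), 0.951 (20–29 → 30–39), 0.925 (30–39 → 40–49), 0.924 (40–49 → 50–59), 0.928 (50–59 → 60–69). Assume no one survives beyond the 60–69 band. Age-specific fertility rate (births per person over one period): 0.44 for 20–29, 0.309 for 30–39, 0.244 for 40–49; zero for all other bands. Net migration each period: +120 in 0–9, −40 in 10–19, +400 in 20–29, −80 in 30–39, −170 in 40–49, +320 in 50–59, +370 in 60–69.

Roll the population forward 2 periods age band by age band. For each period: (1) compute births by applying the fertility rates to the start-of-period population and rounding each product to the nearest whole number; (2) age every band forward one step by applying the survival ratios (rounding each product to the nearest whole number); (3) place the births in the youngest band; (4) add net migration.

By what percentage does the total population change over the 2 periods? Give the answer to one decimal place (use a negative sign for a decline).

-11.4

— Period 1 —
Births: 5600 * 0.44 = 2464, 4400 * 0.309 = 1360, 15800 * 0.244 = 3855 → 7679
10–19: 14700 * 0.97 = 14259
20–29: 12300 * 0.957 = 11771
30–39: 5600 * 0.951 = 5326
40–49: 4400 * 0.925 = 4070
50–59: 15800 * 0.924 = 14599
60–69: 12500 * 0.928 = 11600
Net migration: 0–9 + 120 → 7799; 10–19 − 40 → 14219; 20–29 + 400 → 12171; 30–39 − 80 → 5246; 40–49 − 170 → 3900; 50–59 + 320 → 14919; 60–69 + 370 → 11970
End of period: [7799, 14219, 12171, 5246, 3900, 14919, 11970]
— Period 2 —
Births: 12171 * 0.44 = 5355, 5246 * 0.309 = 1621, 3900 * 0.244 = 952 → 7928
10–19: 7799 * 0.97 = 7565
20–29: 14219 * 0.957 = 13608
30–39: 12171 * 0.951 = 11575
40–49: 5246 * 0.925 = 4853
50–59: 3900 * 0.924 = 3604
60–69: 14919 * 0.928 = 13845
Net migration: 0–9 + 120 → 8048; 10–19 − 40 → 7525; 20–29 + 400 → 14008; 30–39 − 80 → 11495; 40–49 − 170 → 4683; 50–59 + 320 → 3924; 60–69 + 370 → 14215
End of period: [8048, 7525, 14008, 11495, 4683, 3924, 14215]
Total: 72100 → 63898; change = -8202; percentage change = -11.4%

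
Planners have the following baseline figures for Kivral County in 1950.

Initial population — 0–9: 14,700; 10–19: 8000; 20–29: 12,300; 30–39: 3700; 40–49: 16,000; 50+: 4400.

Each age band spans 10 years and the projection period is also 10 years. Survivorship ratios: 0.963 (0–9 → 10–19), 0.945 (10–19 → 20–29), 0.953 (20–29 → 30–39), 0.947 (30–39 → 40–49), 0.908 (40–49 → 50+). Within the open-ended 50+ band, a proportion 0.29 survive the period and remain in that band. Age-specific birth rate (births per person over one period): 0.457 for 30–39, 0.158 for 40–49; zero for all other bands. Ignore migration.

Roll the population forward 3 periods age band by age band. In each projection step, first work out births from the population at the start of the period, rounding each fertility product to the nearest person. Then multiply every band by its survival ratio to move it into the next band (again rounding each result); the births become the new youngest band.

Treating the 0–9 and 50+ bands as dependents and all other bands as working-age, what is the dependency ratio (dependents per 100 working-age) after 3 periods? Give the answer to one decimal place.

59.7

Let group 1 be 0–9 through group 6 = 50+.
Period 1.
Births: 3700 × 0.457 = 1691  |  16000 × 0.158 = 2528 — total 4219
Group 2: 14700 × 0.963 = 14156
Group 3: 8000 × 0.945 = 7560
Group 4: 12300 × 0.953 = 11722
Group 5: 3700 × 0.947 = 3504
Group 6: 16000 × 0.908 + 4400 × 0.29 = 14528 + 1276 = 15804
End of period: [4219, 14156, 7560, 11722, 3504, 15804]
Period 2.
Births: 11722 × 0.457 = 5357  |  3504 × 0.158 = 554 — total 5911
Group 2: 4219 × 0.963 = 4063
Group 3: 14156 × 0.945 = 13377
Group 4: 7560 × 0.953 = 7205
Group 5: 11722 × 0.947 = 11101
Group 6: 3504 × 0.908 + 15804 × 0.29 = 3182 + 4583 = 7765
End of period: [5911, 4063, 13377, 7205, 11101, 7765]
Period 3.
Births: 7205 × 0.457 = 3293  |  11101 × 0.158 = 1754 — total 5047
Group 2: 5911 × 0.963 = 5692
Group 3: 4063 × 0.945 = 3840
Group 4: 13377 × 0.953 = 12748
Group 5: 7205 × 0.947 = 6823
Group 6: 11101 × 0.908 + 7765 × 0.29 = 10080 + 2252 = 12332
End of period: [5047, 5692, 3840, 12748, 6823, 12332]
Dependents (band 0–9 + band 50+) = 5047 + 12332 = 17379; working-age = 29103; ratio = 17379/29103 × 100 = 59.7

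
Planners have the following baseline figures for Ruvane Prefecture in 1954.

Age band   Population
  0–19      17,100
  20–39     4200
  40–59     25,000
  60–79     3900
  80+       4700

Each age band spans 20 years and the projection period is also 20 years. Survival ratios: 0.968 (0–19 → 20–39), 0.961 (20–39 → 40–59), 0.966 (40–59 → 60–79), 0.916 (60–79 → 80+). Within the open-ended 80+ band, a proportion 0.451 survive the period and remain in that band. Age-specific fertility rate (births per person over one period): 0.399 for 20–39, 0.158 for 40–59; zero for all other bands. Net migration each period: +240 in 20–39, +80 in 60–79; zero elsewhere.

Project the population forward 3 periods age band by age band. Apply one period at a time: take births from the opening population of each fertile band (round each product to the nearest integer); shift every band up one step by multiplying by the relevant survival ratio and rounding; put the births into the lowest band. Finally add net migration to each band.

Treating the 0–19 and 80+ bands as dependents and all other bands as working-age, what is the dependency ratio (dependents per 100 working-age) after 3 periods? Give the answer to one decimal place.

Numbering the groups 1..5 from youngest to oldest:
Period 1.
Births: 4200 * 0.399 = 1676 ; 25000 * 0.158 = 3950 → 5626
Group 2: 17100 * 0.968 = 16553
Group 3: 4200 * 0.961 = 4036
Group 4: 25000 * 0.966 = 24150
Group 5: 3900 * 0.916 + 4700 * 0.451 = 3572 + 2120 = 5692
Net migration: Group 2 + 240 → 16793; Group 4 + 80 → 24230
End of period: [5626, 16793, 4036, 24230, 5692]
Period 2.
Births: 16793 * 0.399 = 6700 ; 4036 * 0.158 = 638 → 7338
Group 2: 5626 * 0.968 = 5446
Group 3: 16793 * 0.961 = 16138
Group 4: 4036 * 0.966 = 3899
Group 5: 24230 * 0.916 + 5692 * 0.451 = 22195 + 2567 = 24762
Net migration: Group 2 + 240 → 5686; Group 4 + 80 → 3979
End of period: [7338, 5686, 16138, 3979, 24762]
Period 3.
Births: 5686 * 0.399 = 2269 ; 16138 * 0.158 = 2550 → 4819
Group 2: 7338 * 0.968 = 7103
Group 3: 5686 * 0.961 = 5464
Group 4: 16138 * 0.966 = 15589
Group 5: 3979 * 0.916 + 24762 * 0.451 = 3645 + 11168 = 14813
Net migration: Group 2 + 240 → 7343; Group 4 + 80 → 15669
End of period: [4819, 7343, 5464, 15669, 14813]
Dependents (band 0–19 + band 80+) = 4819 + 14813 = 19632; working-age = 28476; ratio = 19632/28476 × 100 = 68.9

68.9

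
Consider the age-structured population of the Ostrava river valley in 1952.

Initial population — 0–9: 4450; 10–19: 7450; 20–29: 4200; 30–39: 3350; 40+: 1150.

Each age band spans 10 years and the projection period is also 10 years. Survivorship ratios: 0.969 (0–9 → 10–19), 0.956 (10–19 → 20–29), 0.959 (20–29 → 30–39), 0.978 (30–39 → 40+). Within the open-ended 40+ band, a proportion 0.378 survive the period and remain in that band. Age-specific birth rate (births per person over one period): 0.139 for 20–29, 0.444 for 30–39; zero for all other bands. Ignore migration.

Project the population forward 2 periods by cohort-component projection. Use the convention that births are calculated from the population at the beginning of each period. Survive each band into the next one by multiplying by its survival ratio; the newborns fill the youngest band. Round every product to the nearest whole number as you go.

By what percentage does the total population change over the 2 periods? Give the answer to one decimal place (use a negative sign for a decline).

Let band 1 be 0–9 through band 5 = 40+.
After projecting period 1:
Births: 4200 × 0.139 = 584  |  3350 × 0.444 = 1487 → 2071
Band 2: 4450 × 0.969 = 4312
Band 3: 7450 × 0.956 = 7122
Band 4: 4200 × 0.959 = 4028
Band 5: 3350 × 0.978 + 1150 × 0.378 = 3276 + 435 = 3711
End of period: [2071, 4312, 7122, 4028, 3711]
After projecting period 2:
Births: 7122 × 0.139 = 990  |  4028 × 0.444 = 1788 → 2778
Band 2: 2071 × 0.969 = 2007
Band 3: 4312 × 0.956 = 4122
Band 4: 7122 × 0.959 = 6830
Band 5: 4028 × 0.978 + 3711 × 0.378 = 3939 + 1403 = 5342
End of period: [2778, 2007, 4122, 6830, 5342]
Total: 20600 → 21079; change = 479; percentage change = 2.3%

2.3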